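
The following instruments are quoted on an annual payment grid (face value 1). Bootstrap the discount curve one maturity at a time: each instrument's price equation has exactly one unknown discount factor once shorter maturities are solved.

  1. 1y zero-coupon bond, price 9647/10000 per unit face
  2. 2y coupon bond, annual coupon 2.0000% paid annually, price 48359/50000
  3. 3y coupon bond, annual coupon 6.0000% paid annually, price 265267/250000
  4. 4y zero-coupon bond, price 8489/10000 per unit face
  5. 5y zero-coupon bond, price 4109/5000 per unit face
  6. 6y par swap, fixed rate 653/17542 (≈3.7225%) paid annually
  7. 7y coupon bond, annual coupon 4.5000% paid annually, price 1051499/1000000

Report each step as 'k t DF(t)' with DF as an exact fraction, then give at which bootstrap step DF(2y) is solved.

1 1 9647/10000
2 2 9293/10000
3 3 4469/5000
4 4 8489/10000
5 5 4109/5000
6 6 8041/10000
7 7 1949/2500
DF(2y) is solved at step 2

step 1 [1y] zero: DF = P = 9647/10000 ≈ 0.964700
step 2 [2y] bond c/1=1/50: DF=(48359/50000 − 1/50·(0.964700))/(1+1/50) = 9293/10000 ≈ 0.929300
step 3 [3y] bond c/1=3/50: DF=(265267/250000 − 3/50·(0.964700+0.929300))/(1+3/50) = 4469/5000 ≈ 0.893800
step 4 [4y] zero: DF = P = 8489/10000 ≈ 0.848900
step 5 [5y] zero: DF = P = 4109/5000 ≈ 0.821800
step 6 [6y] swap r/1=653/17542: DF=(1 − 653/17542·(0.964700+0.929300+0.893800+0.848900+0.821800))/(1+653/17542) = 8041/10000 ≈ 0.804100
step 7 [7y] bond c/1=9/200: DF=(1051499/1000000 − 9/200·(0.964700+0.929300+0.893800+0.848900+0.821800+0.804100))/(1+9/200) = 1949/2500 ≈ 0.779600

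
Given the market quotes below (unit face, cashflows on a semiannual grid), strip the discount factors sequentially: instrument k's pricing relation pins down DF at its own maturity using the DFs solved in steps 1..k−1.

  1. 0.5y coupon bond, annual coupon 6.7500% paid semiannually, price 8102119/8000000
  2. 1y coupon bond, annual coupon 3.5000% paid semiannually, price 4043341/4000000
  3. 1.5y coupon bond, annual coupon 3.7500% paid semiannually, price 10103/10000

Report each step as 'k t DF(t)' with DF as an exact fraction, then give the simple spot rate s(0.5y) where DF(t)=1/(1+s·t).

step 1 [0.5y] bond c/2=27/800: DF=(8102119/8000000 − 27/800·(0))/(1+27/800) = 9797/10000 ≈ 0.979700
step 2 [1y] bond c/2=7/400: DF=(4043341/4000000 − 7/400·(0.979700))/(1+7/400) = 4883/5000 ≈ 0.976600
step 3 [1.5y] bond c/2=3/160: DF=(10103/10000 − 3/160·(0.979700+0.976600))/(1+3/160) = 9557/10000 ≈ 0.955700

1 1/2 9797/10000
2 1 4883/5000
3 3/2 9557/10000
s(0.5y) = (1/(9797/10000) − 1)/(1/2) = 406/9797 ≈ 4.1441%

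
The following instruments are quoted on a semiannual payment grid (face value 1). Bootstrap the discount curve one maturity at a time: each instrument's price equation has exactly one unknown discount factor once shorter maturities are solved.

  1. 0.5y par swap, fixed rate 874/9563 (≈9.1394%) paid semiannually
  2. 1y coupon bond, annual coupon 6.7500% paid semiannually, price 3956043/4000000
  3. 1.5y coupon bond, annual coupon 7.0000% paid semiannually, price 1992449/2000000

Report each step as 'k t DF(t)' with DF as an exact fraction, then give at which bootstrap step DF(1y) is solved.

step 1 [0.5y] swap r/2=437/9563: DF=(1 − 437/9563·(0))/(1+437/9563) = 9563/10000 ≈ 0.956300
step 2 [1y] bond c/2=27/800: DF=(3956043/4000000 − 27/800·(0.956300))/(1+27/800) = 1851/2000 ≈ 0.925500
step 3 [1.5y] bond c/2=7/200: DF=(1992449/2000000 − 7/200·(0.956300+0.925500))/(1+7/200) = 8989/10000 ≈ 0.898900

1 1/2 9563/10000
2 1 1851/2000
3 3/2 8989/10000
DF(1y) is solved at step 2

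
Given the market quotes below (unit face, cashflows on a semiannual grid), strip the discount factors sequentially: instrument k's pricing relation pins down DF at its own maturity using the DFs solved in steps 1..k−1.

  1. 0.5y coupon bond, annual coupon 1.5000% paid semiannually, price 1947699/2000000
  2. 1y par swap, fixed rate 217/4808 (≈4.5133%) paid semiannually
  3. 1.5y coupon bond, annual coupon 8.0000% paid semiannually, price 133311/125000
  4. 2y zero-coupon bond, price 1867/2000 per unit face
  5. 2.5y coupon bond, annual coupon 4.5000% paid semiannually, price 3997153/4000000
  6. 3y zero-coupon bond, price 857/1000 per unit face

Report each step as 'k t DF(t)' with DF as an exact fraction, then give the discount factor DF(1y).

step 1 [0.5y] bond c/2=3/400: DF=(1947699/2000000 − 3/400·(0))/(1+3/400) = 4833/5000 ≈ 0.966600
step 2 [1y] swap r/2=217/9616: DF=(1 − 217/9616·(0.966600))/(1+217/9616) = 4783/5000 ≈ 0.956600
step 3 [1.5y] bond c/2=1/25: DF=(133311/125000 − 1/25·(0.966600+0.956600))/(1+1/25) = 1903/2000 ≈ 0.951500
step 4 [2y] zero: DF = P = 1867/2000 ≈ 0.933500
step 5 [2.5y] bond c/2=9/400: DF=(3997153/4000000 − 9/400·(0.966600+0.956600+0.951500+0.933500))/(1+9/400) = 1787/2000 ≈ 0.893500
step 6 [3y] zero: DF = P = 857/1000 ≈ 0.857000

1 1/2 4833/5000
2 1 4783/5000
3 3/2 1903/2000
4 2 1867/2000
5 5/2 1787/2000
6 3 857/1000
DF(1y) = 4783/5000 ≈ 0.956600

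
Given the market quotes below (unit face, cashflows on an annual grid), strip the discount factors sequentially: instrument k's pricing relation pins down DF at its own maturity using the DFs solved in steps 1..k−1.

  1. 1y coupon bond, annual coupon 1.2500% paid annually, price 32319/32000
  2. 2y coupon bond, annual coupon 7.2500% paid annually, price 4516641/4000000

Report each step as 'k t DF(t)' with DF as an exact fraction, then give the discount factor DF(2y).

1 1 399/400
2 2 4927/5000
DF(2y) = 4927/5000 ≈ 0.985400

step 1 [1y] bond c/1=1/80: DF=(32319/32000 − 1/80·(0))/(1+1/80) = 399/400 ≈ 0.997500
step 2 [2y] bond c/1=29/400: DF=(4516641/4000000 − 29/400·(0.997500))/(1+29/400) = 4927/5000 ≈ 0.985400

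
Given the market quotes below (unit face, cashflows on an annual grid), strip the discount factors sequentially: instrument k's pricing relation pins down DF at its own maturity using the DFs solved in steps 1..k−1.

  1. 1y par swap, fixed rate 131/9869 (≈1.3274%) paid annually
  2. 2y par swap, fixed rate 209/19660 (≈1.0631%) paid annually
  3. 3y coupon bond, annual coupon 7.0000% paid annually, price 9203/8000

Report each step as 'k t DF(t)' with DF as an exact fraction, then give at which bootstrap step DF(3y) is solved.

step 1 [1y] swap r/1=131/9869: DF=(1 − 131/9869·(0))/(1+131/9869) = 9869/10000 ≈ 0.986900
step 2 [2y] swap r/1=209/19660: DF=(1 − 209/19660·(0.986900))/(1+209/19660) = 9791/10000 ≈ 0.979100
step 3 [3y] bond c/1=7/100: DF=(9203/8000 − 7/100·(0.986900+0.979100))/(1+7/100) = 1893/2000 ≈ 0.946500

1 1 9869/10000
2 2 9791/10000
3 3 1893/2000
DF(3y) is solved at step 3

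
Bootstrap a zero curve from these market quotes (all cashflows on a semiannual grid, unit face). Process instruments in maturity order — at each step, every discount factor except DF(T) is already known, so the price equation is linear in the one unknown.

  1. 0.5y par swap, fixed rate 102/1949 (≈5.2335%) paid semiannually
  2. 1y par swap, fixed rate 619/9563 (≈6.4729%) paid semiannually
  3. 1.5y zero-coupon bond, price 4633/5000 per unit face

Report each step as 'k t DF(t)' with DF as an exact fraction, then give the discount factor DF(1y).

1 1/2 1949/2000
2 1 9381/10000
3 3/2 4633/5000
DF(1y) = 9381/10000 ≈ 0.938100

step 1 [0.5y] swap r/2=51/1949: DF=(1 − 51/1949·(0))/(1+51/1949) = 1949/2000 ≈ 0.974500
step 2 [1y] swap r/2=619/19126: DF=(1 − 619/19126·(0.974500))/(1+619/19126) = 9381/10000 ≈ 0.938100
step 3 [1.5y] zero: DF = P = 4633/5000 ≈ 0.926600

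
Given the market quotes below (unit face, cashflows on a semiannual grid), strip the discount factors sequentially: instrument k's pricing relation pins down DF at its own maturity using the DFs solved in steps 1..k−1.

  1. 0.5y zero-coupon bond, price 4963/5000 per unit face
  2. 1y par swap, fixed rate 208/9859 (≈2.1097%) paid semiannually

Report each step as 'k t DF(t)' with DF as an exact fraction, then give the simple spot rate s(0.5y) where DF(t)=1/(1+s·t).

1 1/2 4963/5000
2 1 612/625
s(0.5y) = (1/(4963/5000) − 1)/(1/2) = 74/4963 ≈ 1.4910%

step 1 [0.5y] zero: DF = P = 4963/5000 ≈ 0.992600
step 2 [1y] swap r/2=104/9859: DF=(1 − 104/9859·(0.992600))/(1+104/9859) = 612/625 ≈ 0.979200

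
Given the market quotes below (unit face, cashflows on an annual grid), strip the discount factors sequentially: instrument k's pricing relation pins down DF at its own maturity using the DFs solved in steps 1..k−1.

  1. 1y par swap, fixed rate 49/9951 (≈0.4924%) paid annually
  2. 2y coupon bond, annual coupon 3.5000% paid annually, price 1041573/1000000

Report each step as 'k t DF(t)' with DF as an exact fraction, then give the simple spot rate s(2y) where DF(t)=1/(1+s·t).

1 1 9951/10000
2 2 9727/10000
s(2y) = (1/(9727/10000) − 1)/(2) = 273/19454 ≈ 1.4033%

step 1 [1y] swap r/1=49/9951: DF=(1 − 49/9951·(0))/(1+49/9951) = 9951/10000 ≈ 0.995100
step 2 [2y] bond c/1=7/200: DF=(1041573/1000000 − 7/200·(0.995100))/(1+7/200) = 9727/10000 ≈ 0.972700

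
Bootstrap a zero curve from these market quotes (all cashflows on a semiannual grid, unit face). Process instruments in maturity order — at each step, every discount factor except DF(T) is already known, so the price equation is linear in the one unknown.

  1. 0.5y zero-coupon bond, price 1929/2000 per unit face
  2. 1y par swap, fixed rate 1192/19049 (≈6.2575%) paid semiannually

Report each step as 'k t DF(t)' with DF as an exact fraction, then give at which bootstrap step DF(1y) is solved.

1 1/2 1929/2000
2 1 2351/2500
DF(1y) is solved at step 2

step 1 [0.5y] zero: DF = P = 1929/2000 ≈ 0.964500
step 2 [1y] swap r/2=596/19049: DF=(1 − 596/19049·(0.964500))/(1+596/19049) = 2351/2500 ≈ 0.940400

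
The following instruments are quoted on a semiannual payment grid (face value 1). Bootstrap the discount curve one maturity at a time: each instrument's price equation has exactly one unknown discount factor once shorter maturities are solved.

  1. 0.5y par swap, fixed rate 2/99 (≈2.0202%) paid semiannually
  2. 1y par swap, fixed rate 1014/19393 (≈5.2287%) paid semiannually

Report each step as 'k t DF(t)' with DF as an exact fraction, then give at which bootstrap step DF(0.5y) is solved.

step 1 [0.5y] swap r/2=1/99: DF=(1 − 1/99·(0))/(1+1/99) = 99/100 ≈ 0.990000
step 2 [1y] swap r/2=507/19393: DF=(1 − 507/19393·(0.990000))/(1+507/19393) = 9493/10000 ≈ 0.949300

1 1/2 99/100
2 1 9493/10000
DF(0.5y) is solved at step 1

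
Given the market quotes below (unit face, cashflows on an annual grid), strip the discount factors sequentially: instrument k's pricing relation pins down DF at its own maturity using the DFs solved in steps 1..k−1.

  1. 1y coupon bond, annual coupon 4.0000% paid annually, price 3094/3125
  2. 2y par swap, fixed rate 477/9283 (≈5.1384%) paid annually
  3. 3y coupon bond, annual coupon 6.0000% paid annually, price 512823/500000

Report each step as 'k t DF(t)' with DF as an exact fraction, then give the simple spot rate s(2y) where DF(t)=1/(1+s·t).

1 1 119/125
2 2 4523/5000
3 3 69/80
s(2y) = (1/(4523/5000) − 1)/(2) = 477/9046 ≈ 5.2730%

step 1 [1y] bond c/1=1/25: DF=(3094/3125 − 1/25·(0))/(1+1/25) = 119/125 ≈ 0.952000
step 2 [2y] swap r/1=477/9283: DF=(1 − 477/9283·(0.952000))/(1+477/9283) = 4523/5000 ≈ 0.904600
step 3 [3y] bond c/1=3/50: DF=(512823/500000 − 3/50·(0.952000+0.904600))/(1+3/50) = 69/80 ≈ 0.862500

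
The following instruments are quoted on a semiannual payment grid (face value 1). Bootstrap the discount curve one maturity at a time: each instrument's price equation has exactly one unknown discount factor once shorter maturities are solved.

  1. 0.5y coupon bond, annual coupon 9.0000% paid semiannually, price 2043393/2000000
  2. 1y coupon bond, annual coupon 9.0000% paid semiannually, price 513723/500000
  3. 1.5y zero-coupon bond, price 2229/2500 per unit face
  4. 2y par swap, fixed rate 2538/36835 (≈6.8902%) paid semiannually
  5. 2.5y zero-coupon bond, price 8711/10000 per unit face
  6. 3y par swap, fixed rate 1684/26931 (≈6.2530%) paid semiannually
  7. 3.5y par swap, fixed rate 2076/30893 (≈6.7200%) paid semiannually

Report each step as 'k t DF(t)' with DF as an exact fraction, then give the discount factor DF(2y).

1 1/2 9777/10000
2 1 9411/10000
3 3/2 2229/2500
4 2 8731/10000
5 5/2 8711/10000
6 3 2079/2500
7 7/2 1981/2500
DF(2y) = 8731/10000 ≈ 0.873100

step 1 [0.5y] bond c/2=9/200: DF=(2043393/2000000 − 9/200·(0))/(1+9/200) = 9777/10000 ≈ 0.977700
step 2 [1y] bond c/2=9/200: DF=(513723/500000 − 9/200·(0.977700))/(1+9/200) = 9411/10000 ≈ 0.941100
step 3 [1.5y] zero: DF = P = 2229/2500 ≈ 0.891600
step 4 [2y] swap r/2=1269/36835: DF=(1 − 1269/36835·(0.977700+0.941100+0.891600))/(1+1269/36835) = 8731/10000 ≈ 0.873100
step 5 [2.5y] zero: DF = P = 8711/10000 ≈ 0.871100
step 6 [3y] swap r/2=842/26931: DF=(1 − 842/26931·(0.977700+0.941100+0.891600+0.873100+0.871100))/(1+842/26931) = 2079/2500 ≈ 0.831600
step 7 [3.5y] swap r/2=1038/30893: DF=(1 − 1038/30893·(0.977700+0.941100+0.891600+0.873100+0.871100+0.831600))/(1+1038/30893) = 1981/2500 ≈ 0.792400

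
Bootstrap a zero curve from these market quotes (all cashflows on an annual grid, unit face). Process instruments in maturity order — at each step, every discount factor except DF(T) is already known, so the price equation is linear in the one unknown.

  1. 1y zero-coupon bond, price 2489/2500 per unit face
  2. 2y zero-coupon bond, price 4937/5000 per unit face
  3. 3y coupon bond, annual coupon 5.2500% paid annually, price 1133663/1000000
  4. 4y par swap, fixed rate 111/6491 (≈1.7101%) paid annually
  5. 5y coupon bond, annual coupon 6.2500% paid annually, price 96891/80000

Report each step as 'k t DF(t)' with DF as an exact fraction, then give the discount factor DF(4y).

step 1 [1y] zero: DF = P = 2489/2500 ≈ 0.995600
step 2 [2y] zero: DF = P = 4937/5000 ≈ 0.987400
step 3 [3y] bond c/1=21/400: DF=(1133663/1000000 − 21/400·(0.995600+0.987400))/(1+21/400) = 4891/5000 ≈ 0.978200
step 4 [4y] swap r/1=111/6491: DF=(1 − 111/6491·(0.995600+0.987400+0.978200))/(1+111/6491) = 4667/5000 ≈ 0.933400
step 5 [5y] bond c/1=1/16: DF=(96891/80000 − 1/16·(0.995600+0.987400+0.978200+0.933400))/(1+1/16) = 2277/2500 ≈ 0.910800

1 1 2489/2500
2 2 4937/5000
3 3 4891/5000
4 4 4667/5000
5 5 2277/2500
DF(4y) = 4667/5000 ≈ 0.933400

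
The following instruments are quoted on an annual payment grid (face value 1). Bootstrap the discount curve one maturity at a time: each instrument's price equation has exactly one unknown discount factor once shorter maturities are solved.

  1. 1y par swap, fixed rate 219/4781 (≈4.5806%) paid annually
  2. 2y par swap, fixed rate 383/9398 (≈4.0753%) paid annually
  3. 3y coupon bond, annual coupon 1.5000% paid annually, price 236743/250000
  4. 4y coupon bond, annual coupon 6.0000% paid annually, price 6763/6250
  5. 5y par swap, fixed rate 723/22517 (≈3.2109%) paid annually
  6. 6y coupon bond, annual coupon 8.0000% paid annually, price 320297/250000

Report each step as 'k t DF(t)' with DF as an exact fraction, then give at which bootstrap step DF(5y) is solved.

step 1 [1y] swap r/1=219/4781: DF=(1 − 219/4781·(0))/(1+219/4781) = 4781/5000 ≈ 0.956200
step 2 [2y] swap r/1=383/9398: DF=(1 − 383/9398·(0.956200))/(1+383/9398) = 4617/5000 ≈ 0.923400
step 3 [3y] bond c/1=3/200: DF=(236743/250000 − 3/200·(0.956200+0.923400))/(1+3/200) = 2263/2500 ≈ 0.905200
step 4 [4y] bond c/1=3/50: DF=(6763/6250 − 3/50·(0.956200+0.923400+0.905200))/(1+3/50) = 1079/1250 ≈ 0.863200
step 5 [5y] swap r/1=723/22517: DF=(1 − 723/22517·(0.956200+0.923400+0.905200+0.863200))/(1+723/22517) = 4277/5000 ≈ 0.855400
step 6 [6y] bond c/1=2/25: DF=(320297/250000 − 2/25·(0.956200+0.923400+0.905200+0.863200+0.855400))/(1+2/25) = 8527/10000 ≈ 0.852700

1 1 4781/5000
2 2 4617/5000
3 3 2263/2500
4 4 1079/1250
5 5 4277/5000
6 6 8527/10000
DF(5y) is solved at step 5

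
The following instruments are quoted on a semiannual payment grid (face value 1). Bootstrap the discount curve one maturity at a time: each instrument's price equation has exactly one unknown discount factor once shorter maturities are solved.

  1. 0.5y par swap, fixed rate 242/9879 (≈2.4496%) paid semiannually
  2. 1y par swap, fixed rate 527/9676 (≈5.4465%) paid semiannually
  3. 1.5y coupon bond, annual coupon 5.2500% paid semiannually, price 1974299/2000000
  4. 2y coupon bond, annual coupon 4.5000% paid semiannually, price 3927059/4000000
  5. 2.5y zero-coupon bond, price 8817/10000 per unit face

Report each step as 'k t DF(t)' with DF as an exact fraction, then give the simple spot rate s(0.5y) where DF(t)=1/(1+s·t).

step 1 [0.5y] swap r/2=121/9879: DF=(1 − 121/9879·(0))/(1+121/9879) = 9879/10000 ≈ 0.987900
step 2 [1y] swap r/2=527/19352: DF=(1 − 527/19352·(0.987900))/(1+527/19352) = 9473/10000 ≈ 0.947300
step 3 [1.5y] bond c/2=21/800: DF=(1974299/2000000 − 21/800·(0.987900+0.947300))/(1+21/800) = 2281/2500 ≈ 0.912400
step 4 [2y] bond c/2=9/400: DF=(3927059/4000000 − 9/400·(0.987900+0.947300+0.912400))/(1+9/400) = 359/400 ≈ 0.897500
step 5 [2.5y] zero: DF = P = 8817/10000 ≈ 0.881700

1 1/2 9879/10000
2 1 9473/10000
3 3/2 2281/2500
4 2 359/400
5 5/2 8817/10000
s(0.5y) = (1/(9879/10000) − 1)/(1/2) = 242/9879 ≈ 2.4496%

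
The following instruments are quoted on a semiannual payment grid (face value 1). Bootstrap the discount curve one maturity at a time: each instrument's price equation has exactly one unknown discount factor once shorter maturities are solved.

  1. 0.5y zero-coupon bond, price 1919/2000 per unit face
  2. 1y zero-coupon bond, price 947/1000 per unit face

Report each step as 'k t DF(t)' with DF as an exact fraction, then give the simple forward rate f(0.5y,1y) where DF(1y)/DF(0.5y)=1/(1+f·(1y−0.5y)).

1 1/2 1919/2000
2 1 947/1000
f(0.5y,1y) = ((1919/2000)/(947/1000) − 1)/(1/2) = 25/947 ≈ 2.6399%

step 1 [0.5y] zero: DF = P = 1919/2000 ≈ 0.959500
step 2 [1y] zero: DF = P = 947/1000 ≈ 0.947000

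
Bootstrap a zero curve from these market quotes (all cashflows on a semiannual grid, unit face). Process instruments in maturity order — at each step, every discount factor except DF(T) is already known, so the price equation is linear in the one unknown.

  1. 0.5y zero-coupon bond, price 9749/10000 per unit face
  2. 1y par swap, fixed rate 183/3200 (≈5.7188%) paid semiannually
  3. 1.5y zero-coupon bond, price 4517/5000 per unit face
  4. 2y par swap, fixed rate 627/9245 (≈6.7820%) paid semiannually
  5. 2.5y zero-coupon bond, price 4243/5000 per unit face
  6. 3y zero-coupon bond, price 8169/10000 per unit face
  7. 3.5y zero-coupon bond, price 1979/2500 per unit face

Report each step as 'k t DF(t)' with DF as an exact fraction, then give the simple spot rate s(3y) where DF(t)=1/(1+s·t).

1 1/2 9749/10000
2 1 9451/10000
3 3/2 4517/5000
4 2 4373/5000
5 5/2 4243/5000
6 3 8169/10000
7 7/2 1979/2500
s(3y) = (1/(8169/10000) − 1)/(3) = 1831/24507 ≈ 7.4713%

step 1 [0.5y] zero: DF = P = 9749/10000 ≈ 0.974900
step 2 [1y] swap r/2=183/6400: DF=(1 − 183/6400·(0.974900))/(1+183/6400) = 9451/10000 ≈ 0.945100
step 3 [1.5y] zero: DF = P = 4517/5000 ≈ 0.903400
step 4 [2y] swap r/2=627/18490: DF=(1 − 627/18490·(0.974900+0.945100+0.903400))/(1+627/18490) = 4373/5000 ≈ 0.874600
step 5 [2.5y] zero: DF = P = 4243/5000 ≈ 0.848600
step 6 [3y] zero: DF = P = 8169/10000 ≈ 0.816900
step 7 [3.5y] zero: DF = P = 1979/2500 ≈ 0.791600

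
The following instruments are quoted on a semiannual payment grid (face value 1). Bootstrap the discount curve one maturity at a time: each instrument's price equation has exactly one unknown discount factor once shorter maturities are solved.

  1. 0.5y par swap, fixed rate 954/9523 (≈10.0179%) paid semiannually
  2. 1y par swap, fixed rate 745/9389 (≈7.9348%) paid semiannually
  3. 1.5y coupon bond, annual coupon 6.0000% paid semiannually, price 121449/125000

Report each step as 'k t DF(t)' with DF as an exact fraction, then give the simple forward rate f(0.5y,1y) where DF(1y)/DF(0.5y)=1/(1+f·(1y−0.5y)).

step 1 [0.5y] swap r/2=477/9523: DF=(1 − 477/9523·(0))/(1+477/9523) = 9523/10000 ≈ 0.952300
step 2 [1y] swap r/2=745/18778: DF=(1 − 745/18778·(0.952300))/(1+745/18778) = 1851/2000 ≈ 0.925500
step 3 [1.5y] bond c/2=3/100: DF=(121449/125000 − 3/100·(0.952300+0.925500))/(1+3/100) = 4443/5000 ≈ 0.888600

1 1/2 9523/10000
2 1 1851/2000
3 3/2 4443/5000
f(0.5y,1y) = ((9523/10000)/(1851/2000) − 1)/(1/2) = 536/9255 ≈ 5.7915%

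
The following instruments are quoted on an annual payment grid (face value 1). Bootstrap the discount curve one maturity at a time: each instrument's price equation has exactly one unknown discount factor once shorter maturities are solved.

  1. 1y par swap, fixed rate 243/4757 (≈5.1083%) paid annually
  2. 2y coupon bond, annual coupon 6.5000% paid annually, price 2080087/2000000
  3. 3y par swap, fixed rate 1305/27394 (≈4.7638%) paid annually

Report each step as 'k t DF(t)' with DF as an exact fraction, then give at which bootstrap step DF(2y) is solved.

step 1 [1y] swap r/1=243/4757: DF=(1 − 243/4757·(0))/(1+243/4757) = 4757/5000 ≈ 0.951400
step 2 [2y] bond c/1=13/200: DF=(2080087/2000000 − 13/200·(0.951400))/(1+13/200) = 1837/2000 ≈ 0.918500
step 3 [3y] swap r/1=1305/27394: DF=(1 − 1305/27394·(0.951400+0.918500))/(1+1305/27394) = 1739/2000 ≈ 0.869500

1 1 4757/5000
2 2 1837/2000
3 3 1739/2000
DF(2y) is solved at step 2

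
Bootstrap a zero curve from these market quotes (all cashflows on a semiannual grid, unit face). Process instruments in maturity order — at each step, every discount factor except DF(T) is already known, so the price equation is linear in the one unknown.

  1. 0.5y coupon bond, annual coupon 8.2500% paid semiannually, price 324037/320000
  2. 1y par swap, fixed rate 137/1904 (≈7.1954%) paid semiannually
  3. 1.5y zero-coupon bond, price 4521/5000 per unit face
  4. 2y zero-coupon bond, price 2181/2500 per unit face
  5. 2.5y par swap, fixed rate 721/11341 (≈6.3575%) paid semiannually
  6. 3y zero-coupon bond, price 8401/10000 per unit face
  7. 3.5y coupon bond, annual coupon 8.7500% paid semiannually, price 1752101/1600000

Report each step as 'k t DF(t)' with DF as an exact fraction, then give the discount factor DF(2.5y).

step 1 [0.5y] bond c/2=33/800: DF=(324037/320000 − 33/800·(0))/(1+33/800) = 389/400 ≈ 0.972500
step 2 [1y] swap r/2=137/3808: DF=(1 − 137/3808·(0.972500))/(1+137/3808) = 1863/2000 ≈ 0.931500
step 3 [1.5y] zero: DF = P = 4521/5000 ≈ 0.904200
step 4 [2y] zero: DF = P = 2181/2500 ≈ 0.872400
step 5 [2.5y] swap r/2=721/22682: DF=(1 − 721/22682·(0.972500+0.931500+0.904200+0.872400))/(1+721/22682) = 4279/5000 ≈ 0.855800
step 6 [3y] zero: DF = P = 8401/10000 ≈ 0.840100
step 7 [3.5y] bond c/2=7/160: DF=(1752101/1600000 − 7/160·(0.972500+0.931500+0.904200+0.872400+0.855800+0.840100))/(1+7/160) = 4119/5000 ≈ 0.823800

1 1/2 389/400
2 1 1863/2000
3 3/2 4521/5000
4 2 2181/2500
5 5/2 4279/5000
6 3 8401/10000
7 7/2 4119/5000
DF(2.5y) = 4279/5000 ≈ 0.855800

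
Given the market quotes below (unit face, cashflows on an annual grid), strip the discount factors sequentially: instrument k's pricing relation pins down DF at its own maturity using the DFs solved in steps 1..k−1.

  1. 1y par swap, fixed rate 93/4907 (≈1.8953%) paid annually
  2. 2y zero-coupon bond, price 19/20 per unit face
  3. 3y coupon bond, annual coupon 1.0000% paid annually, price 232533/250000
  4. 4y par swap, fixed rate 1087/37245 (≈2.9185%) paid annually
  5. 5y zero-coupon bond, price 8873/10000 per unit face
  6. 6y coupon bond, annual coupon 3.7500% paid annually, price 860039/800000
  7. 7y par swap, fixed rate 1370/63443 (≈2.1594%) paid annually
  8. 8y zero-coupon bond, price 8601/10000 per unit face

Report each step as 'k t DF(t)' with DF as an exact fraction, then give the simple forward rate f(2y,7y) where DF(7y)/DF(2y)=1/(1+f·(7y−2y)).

step 1 [1y] swap r/1=93/4907: DF=(1 − 93/4907·(0))/(1+93/4907) = 4907/5000 ≈ 0.981400
step 2 [2y] zero: DF = P = 19/20 ≈ 0.950000
step 3 [3y] bond c/1=1/100: DF=(232533/250000 − 1/100·(0.981400+0.950000))/(1+1/100) = 4509/5000 ≈ 0.901800
step 4 [4y] swap r/1=1087/37245: DF=(1 − 1087/37245·(0.981400+0.950000+0.901800))/(1+1087/37245) = 8913/10000 ≈ 0.891300
step 5 [5y] zero: DF = P = 8873/10000 ≈ 0.887300
step 6 [6y] bond c/1=3/80: DF=(860039/800000 − 3/80·(0.981400+0.950000+0.901800+0.891300+0.887300))/(1+3/80) = 1739/2000 ≈ 0.869500
step 7 [7y] swap r/1=1370/63443: DF=(1 − 1370/63443·(0.981400+0.950000+0.901800+0.891300+0.887300+0.869500))/(1+1370/63443) = 863/1000 ≈ 0.863000
step 8 [8y] zero: DF = P = 8601/10000 ≈ 0.860100

1 1 4907/5000
2 2 19/20
3 3 4509/5000
4 4 8913/10000
5 5 8873/10000
6 6 1739/2000
7 7 863/1000
8 8 8601/10000
f(2y,7y) = ((19/20)/(863/1000) − 1)/(5) = 87/4315 ≈ 2.0162%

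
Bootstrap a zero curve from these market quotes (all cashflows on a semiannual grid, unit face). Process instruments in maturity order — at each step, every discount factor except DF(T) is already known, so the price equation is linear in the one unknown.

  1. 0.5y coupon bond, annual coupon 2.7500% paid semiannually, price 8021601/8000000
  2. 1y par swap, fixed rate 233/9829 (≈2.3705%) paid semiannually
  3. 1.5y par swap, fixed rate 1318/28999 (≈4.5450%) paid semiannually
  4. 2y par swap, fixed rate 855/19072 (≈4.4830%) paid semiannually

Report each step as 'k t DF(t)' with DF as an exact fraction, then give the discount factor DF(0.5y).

1 1/2 9891/10000
2 1 9767/10000
3 3/2 9341/10000
4 2 1829/2000
DF(0.5y) = 9891/10000 ≈ 0.989100

step 1 [0.5y] bond c/2=11/800: DF=(8021601/8000000 − 11/800·(0))/(1+11/800) = 9891/10000 ≈ 0.989100
step 2 [1y] swap r/2=233/19658: DF=(1 − 233/19658·(0.989100))/(1+233/19658) = 9767/10000 ≈ 0.976700
step 3 [1.5y] swap r/2=659/28999: DF=(1 − 659/28999·(0.989100+0.976700))/(1+659/28999) = 9341/10000 ≈ 0.934100
step 4 [2y] swap r/2=855/38144: DF=(1 − 855/38144·(0.989100+0.976700+0.934100))/(1+855/38144) = 1829/2000 ≈ 0.914500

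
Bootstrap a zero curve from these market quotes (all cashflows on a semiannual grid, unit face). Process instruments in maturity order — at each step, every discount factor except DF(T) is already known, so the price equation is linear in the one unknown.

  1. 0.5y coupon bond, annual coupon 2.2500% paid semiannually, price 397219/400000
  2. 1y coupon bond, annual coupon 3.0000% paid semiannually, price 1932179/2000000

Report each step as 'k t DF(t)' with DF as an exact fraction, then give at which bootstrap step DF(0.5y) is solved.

step 1 [0.5y] bond c/2=9/800: DF=(397219/400000 − 9/800·(0))/(1+9/800) = 491/500 ≈ 0.982000
step 2 [1y] bond c/2=3/200: DF=(1932179/2000000 − 3/200·(0.982000))/(1+3/200) = 9373/10000 ≈ 0.937300

1 1/2 491/500
2 1 9373/10000
DF(0.5y) is solved at step 1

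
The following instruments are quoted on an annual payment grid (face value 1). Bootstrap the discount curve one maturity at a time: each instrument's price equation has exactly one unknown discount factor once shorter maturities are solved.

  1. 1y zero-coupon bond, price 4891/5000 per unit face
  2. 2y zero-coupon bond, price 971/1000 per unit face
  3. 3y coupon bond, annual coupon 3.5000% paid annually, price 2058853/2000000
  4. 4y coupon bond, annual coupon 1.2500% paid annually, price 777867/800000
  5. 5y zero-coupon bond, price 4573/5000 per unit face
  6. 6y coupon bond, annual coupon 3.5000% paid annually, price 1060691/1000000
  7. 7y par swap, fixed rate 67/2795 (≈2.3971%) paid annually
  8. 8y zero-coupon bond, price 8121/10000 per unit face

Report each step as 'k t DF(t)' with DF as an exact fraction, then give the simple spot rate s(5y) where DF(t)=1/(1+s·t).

step 1 [1y] zero: DF = P = 4891/5000 ≈ 0.978200
step 2 [2y] zero: DF = P = 971/1000 ≈ 0.971000
step 3 [3y] bond c/1=7/200: DF=(2058853/2000000 − 7/200·(0.978200+0.971000))/(1+7/200) = 9287/10000 ≈ 0.928700
step 4 [4y] bond c/1=1/80: DF=(777867/800000 − 1/80·(0.978200+0.971000+0.928700))/(1+1/80) = 578/625 ≈ 0.924800
step 5 [5y] zero: DF = P = 4573/5000 ≈ 0.914600
step 6 [6y] bond c/1=7/200: DF=(1060691/1000000 − 7/200·(0.978200+0.971000+0.928700+0.924800+0.914600))/(1+7/200) = 8653/10000 ≈ 0.865300
step 7 [7y] swap r/1=67/2795: DF=(1 − 67/2795·(0.978200+0.971000+0.928700+0.924800+0.914600+0.865300))/(1+67/2795) = 8459/10000 ≈ 0.845900
step 8 [8y] zero: DF = P = 8121/10000 ≈ 0.812100

1 1 4891/5000
2 2 971/1000
3 3 9287/10000
4 4 578/625
5 5 4573/5000
6 6 8653/10000
7 7 8459/10000
8 8 8121/10000
s(5y) = (1/(4573/5000) − 1)/(5) = 427/22865 ≈ 1.8675%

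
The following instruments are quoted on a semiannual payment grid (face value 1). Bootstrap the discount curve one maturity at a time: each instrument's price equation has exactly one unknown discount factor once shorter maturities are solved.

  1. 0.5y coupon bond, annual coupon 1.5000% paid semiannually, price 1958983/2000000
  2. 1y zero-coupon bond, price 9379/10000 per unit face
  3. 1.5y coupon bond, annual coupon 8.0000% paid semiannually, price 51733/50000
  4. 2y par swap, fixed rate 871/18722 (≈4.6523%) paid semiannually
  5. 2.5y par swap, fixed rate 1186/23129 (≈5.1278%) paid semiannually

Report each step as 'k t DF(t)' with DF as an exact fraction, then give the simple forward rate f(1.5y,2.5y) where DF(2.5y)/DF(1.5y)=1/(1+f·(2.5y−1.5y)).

step 1 [0.5y] bond c/2=3/400: DF=(1958983/2000000 − 3/400·(0))/(1+3/400) = 4861/5000 ≈ 0.972200
step 2 [1y] zero: DF = P = 9379/10000 ≈ 0.937900
step 3 [1.5y] bond c/2=1/25: DF=(51733/50000 − 1/25·(0.972200+0.937900))/(1+1/25) = 4607/5000 ≈ 0.921400
step 4 [2y] swap r/2=871/37444: DF=(1 − 871/37444·(0.972200+0.937900+0.921400))/(1+871/37444) = 9129/10000 ≈ 0.912900
step 5 [2.5y] swap r/2=593/23129: DF=(1 − 593/23129·(0.972200+0.937900+0.921400+0.912900))/(1+593/23129) = 4407/5000 ≈ 0.881400

1 1/2 4861/5000
2 1 9379/10000
3 3/2 4607/5000
4 2 9129/10000
5 5/2 4407/5000
f(1.5y,2.5y) = ((4607/5000)/(4407/5000) − 1)/(1) = 200/4407 ≈ 4.5382%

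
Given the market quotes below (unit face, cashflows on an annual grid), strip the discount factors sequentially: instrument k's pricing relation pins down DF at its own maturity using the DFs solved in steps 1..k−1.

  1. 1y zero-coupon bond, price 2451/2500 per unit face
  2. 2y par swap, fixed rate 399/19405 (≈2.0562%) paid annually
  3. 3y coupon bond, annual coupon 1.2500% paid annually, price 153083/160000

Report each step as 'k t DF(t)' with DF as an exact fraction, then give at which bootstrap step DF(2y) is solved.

step 1 [1y] zero: DF = P = 2451/2500 ≈ 0.980400
step 2 [2y] swap r/1=399/19405: DF=(1 − 399/19405·(0.980400))/(1+399/19405) = 9601/10000 ≈ 0.960100
step 3 [3y] bond c/1=1/80: DF=(153083/160000 − 1/80·(0.980400+0.960100))/(1+1/80) = 921/1000 ≈ 0.921000

1 1 2451/2500
2 2 9601/10000
3 3 921/1000
DF(2y) is solved at step 2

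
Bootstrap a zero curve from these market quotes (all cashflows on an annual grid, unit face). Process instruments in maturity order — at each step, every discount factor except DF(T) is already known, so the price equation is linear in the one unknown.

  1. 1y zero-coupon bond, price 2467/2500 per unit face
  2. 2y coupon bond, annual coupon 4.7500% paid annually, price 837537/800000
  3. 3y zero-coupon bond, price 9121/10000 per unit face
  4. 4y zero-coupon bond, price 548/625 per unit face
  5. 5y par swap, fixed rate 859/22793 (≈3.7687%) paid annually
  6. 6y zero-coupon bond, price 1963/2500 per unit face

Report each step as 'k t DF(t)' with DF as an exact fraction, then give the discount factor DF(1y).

1 1 2467/2500
2 2 9547/10000
3 3 9121/10000
4 4 548/625
5 5 4141/5000
6 6 1963/2500
DF(1y) = 2467/2500 ≈ 0.986800

step 1 [1y] zero: DF = P = 2467/2500 ≈ 0.986800
step 2 [2y] bond c/1=19/400: DF=(837537/800000 − 19/400·(0.986800))/(1+19/400) = 9547/10000 ≈ 0.954700
step 3 [3y] zero: DF = P = 9121/10000 ≈ 0.912100
step 4 [4y] zero: DF = P = 548/625 ≈ 0.876800
step 5 [5y] swap r/1=859/22793: DF=(1 − 859/22793·(0.986800+0.954700+0.912100+0.876800))/(1+859/22793) = 4141/5000 ≈ 0.828200
step 6 [6y] zero: DF = P = 1963/2500 ≈ 0.785200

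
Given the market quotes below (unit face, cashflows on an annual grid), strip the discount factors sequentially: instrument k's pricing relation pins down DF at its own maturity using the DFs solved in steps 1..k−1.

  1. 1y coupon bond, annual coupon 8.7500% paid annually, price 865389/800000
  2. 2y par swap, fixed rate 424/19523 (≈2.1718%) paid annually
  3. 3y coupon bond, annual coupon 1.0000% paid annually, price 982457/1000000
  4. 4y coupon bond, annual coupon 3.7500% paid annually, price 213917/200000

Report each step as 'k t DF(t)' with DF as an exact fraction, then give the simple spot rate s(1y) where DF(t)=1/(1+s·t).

1 1 9947/10000
2 2 1197/1250
3 3 4767/5000
4 4 9259/10000
s(1y) = (1/(9947/10000) − 1)/(1) = 53/9947 ≈ 0.5328%

step 1 [1y] bond c/1=7/80: DF=(865389/800000 − 7/80·(0))/(1+7/80) = 9947/10000 ≈ 0.994700
step 2 [2y] swap r/1=424/19523: DF=(1 − 424/19523·(0.994700))/(1+424/19523) = 1197/1250 ≈ 0.957600
step 3 [3y] bond c/1=1/100: DF=(982457/1000000 − 1/100·(0.994700+0.957600))/(1+1/100) = 4767/5000 ≈ 0.953400
step 4 [4y] bond c/1=3/80: DF=(213917/200000 − 3/80·(0.994700+0.957600+0.953400))/(1+3/80) = 9259/10000 ≈ 0.925900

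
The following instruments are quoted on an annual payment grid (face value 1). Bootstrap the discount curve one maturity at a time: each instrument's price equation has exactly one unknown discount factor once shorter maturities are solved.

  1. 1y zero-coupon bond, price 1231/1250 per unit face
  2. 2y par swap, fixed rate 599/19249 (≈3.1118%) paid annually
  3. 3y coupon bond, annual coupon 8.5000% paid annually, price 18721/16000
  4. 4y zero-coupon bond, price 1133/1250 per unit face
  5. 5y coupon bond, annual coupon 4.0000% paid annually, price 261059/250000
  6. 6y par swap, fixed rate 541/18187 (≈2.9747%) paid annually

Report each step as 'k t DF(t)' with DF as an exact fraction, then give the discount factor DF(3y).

1 1 1231/1250
2 2 9401/10000
3 3 2319/2500
4 4 1133/1250
5 5 1719/2000
6 6 8377/10000
DF(3y) = 2319/2500 ≈ 0.927600

step 1 [1y] zero: DF = P = 1231/1250 ≈ 0.984800
step 2 [2y] swap r/1=599/19249: DF=(1 − 599/19249·(0.984800))/(1+599/19249) = 9401/10000 ≈ 0.940100
step 3 [3y] bond c/1=17/200: DF=(18721/16000 − 17/200·(0.984800+0.940100))/(1+17/200) = 2319/2500 ≈ 0.927600
step 4 [4y] zero: DF = P = 1133/1250 ≈ 0.906400
step 5 [5y] bond c/1=1/25: DF=(261059/250000 − 1/25·(0.984800+0.940100+0.927600+0.906400))/(1+1/25) = 1719/2000 ≈ 0.859500
step 6 [6y] swap r/1=541/18187: DF=(1 − 541/18187·(0.984800+0.940100+0.927600+0.906400+0.859500))/(1+541/18187) = 8377/10000 ≈ 0.837700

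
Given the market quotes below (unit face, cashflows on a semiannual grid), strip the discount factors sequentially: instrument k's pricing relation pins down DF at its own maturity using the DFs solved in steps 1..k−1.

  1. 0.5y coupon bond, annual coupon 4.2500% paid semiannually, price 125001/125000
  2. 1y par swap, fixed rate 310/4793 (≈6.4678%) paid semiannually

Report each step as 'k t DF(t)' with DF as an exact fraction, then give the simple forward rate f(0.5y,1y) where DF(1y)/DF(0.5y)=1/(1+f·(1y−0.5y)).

step 1 [0.5y] bond c/2=17/800: DF=(125001/125000 − 17/800·(0))/(1+17/800) = 612/625 ≈ 0.979200
step 2 [1y] swap r/2=155/4793: DF=(1 − 155/4793·(0.979200))/(1+155/4793) = 469/500 ≈ 0.938000

1 1/2 612/625
2 1 469/500
f(0.5y,1y) = ((612/625)/(469/500) − 1)/(1/2) = 206/2345 ≈ 8.7846%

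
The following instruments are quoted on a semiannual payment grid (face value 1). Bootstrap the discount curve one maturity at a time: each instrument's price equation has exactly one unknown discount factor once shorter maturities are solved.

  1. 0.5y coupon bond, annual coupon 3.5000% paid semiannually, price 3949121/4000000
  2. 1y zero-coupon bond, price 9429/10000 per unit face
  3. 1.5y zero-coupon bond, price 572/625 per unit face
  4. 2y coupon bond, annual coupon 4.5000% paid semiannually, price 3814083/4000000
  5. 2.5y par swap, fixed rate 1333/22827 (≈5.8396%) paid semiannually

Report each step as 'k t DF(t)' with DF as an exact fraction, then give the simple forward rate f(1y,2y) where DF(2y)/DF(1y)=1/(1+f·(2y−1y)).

step 1 [0.5y] bond c/2=7/400: DF=(3949121/4000000 − 7/400·(0))/(1+7/400) = 9703/10000 ≈ 0.970300
step 2 [1y] zero: DF = P = 9429/10000 ≈ 0.942900
step 3 [1.5y] zero: DF = P = 572/625 ≈ 0.915200
step 4 [2y] bond c/2=9/400: DF=(3814083/4000000 − 9/400·(0.970300+0.942900+0.915200))/(1+9/400) = 8703/10000 ≈ 0.870300
step 5 [2.5y] swap r/2=1333/45654: DF=(1 − 1333/45654·(0.970300+0.942900+0.915200+0.870300))/(1+1333/45654) = 8667/10000 ≈ 0.866700

1 1/2 9703/10000
2 1 9429/10000
3 3/2 572/625
4 2 8703/10000
5 5/2 8667/10000
f(1y,2y) = ((9429/10000)/(8703/10000) − 1)/(1) = 242/2901 ≈ 8.3420%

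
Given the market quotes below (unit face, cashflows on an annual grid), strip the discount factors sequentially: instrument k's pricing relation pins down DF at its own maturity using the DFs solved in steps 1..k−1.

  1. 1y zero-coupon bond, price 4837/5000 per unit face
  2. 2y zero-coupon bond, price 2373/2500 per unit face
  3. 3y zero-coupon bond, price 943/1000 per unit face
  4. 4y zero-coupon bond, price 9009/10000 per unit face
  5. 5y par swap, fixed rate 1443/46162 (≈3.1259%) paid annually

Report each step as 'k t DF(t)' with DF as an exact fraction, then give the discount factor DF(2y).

step 1 [1y] zero: DF = P = 4837/5000 ≈ 0.967400
step 2 [2y] zero: DF = P = 2373/2500 ≈ 0.949200
step 3 [3y] zero: DF = P = 943/1000 ≈ 0.943000
step 4 [4y] zero: DF = P = 9009/10000 ≈ 0.900900
step 5 [5y] swap r/1=1443/46162: DF=(1 − 1443/46162·(0.967400+0.949200+0.943000+0.900900))/(1+1443/46162) = 8557/10000 ≈ 0.855700

1 1 4837/5000
2 2 2373/2500
3 3 943/1000
4 4 9009/10000
5 5 8557/10000
DF(2y) = 2373/2500 ≈ 0.949200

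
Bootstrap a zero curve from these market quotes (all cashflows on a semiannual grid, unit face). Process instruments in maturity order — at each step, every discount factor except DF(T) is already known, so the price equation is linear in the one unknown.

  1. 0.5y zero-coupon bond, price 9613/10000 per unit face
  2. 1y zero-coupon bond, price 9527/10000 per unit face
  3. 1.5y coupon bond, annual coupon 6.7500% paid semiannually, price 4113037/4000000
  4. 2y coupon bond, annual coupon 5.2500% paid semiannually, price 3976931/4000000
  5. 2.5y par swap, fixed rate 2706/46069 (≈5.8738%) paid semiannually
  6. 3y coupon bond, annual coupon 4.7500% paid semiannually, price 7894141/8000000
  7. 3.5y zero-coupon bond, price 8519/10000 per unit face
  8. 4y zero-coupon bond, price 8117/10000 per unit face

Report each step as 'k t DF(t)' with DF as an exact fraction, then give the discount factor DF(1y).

1 1/2 9613/10000
2 1 9527/10000
3 3/2 4661/5000
4 2 112/125
5 5/2 8647/10000
6 3 857/1000
7 7/2 8519/10000
8 4 8117/10000
DF(1y) = 9527/10000 ≈ 0.952700

step 1 [0.5y] zero: DF = P = 9613/10000 ≈ 0.961300
step 2 [1y] zero: DF = P = 9527/10000 ≈ 0.952700
step 3 [1.5y] bond c/2=27/800: DF=(4113037/4000000 − 27/800·(0.961300+0.952700))/(1+27/800) = 4661/5000 ≈ 0.932200
step 4 [2y] bond c/2=21/800: DF=(3976931/4000000 − 21/800·(0.961300+0.952700+0.932200))/(1+21/800) = 112/125 ≈ 0.896000
step 5 [2.5y] swap r/2=1353/46069: DF=(1 − 1353/46069·(0.961300+0.952700+0.932200+0.896000))/(1+1353/46069) = 8647/10000 ≈ 0.864700
step 6 [3y] bond c/2=19/800: DF=(7894141/8000000 − 19/800·(0.961300+0.952700+0.932200+0.896000+0.864700))/(1+19/800) = 857/1000 ≈ 0.857000
step 7 [3.5y] zero: DF = P = 8519/10000 ≈ 0.851900
step 8 [4y] zero: DF = P = 8117/10000 ≈ 0.811700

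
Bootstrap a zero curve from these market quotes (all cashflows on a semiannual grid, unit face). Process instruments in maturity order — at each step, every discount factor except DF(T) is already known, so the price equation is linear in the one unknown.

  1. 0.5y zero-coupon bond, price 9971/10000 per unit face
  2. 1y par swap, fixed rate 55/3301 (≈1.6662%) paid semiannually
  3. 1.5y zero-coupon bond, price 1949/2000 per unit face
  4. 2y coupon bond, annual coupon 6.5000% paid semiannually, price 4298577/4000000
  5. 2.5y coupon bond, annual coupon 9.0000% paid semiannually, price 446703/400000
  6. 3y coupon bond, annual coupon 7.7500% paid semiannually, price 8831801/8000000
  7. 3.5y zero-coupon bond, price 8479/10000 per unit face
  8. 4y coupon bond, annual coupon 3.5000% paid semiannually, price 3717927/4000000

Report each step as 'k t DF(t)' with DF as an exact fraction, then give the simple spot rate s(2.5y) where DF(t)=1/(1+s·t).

step 1 [0.5y] zero: DF = P = 9971/10000 ≈ 0.997100
step 2 [1y] swap r/2=55/6602: DF=(1 − 55/6602·(0.997100))/(1+55/6602) = 1967/2000 ≈ 0.983500
step 3 [1.5y] zero: DF = P = 1949/2000 ≈ 0.974500
step 4 [2y] bond c/2=13/400: DF=(4298577/4000000 − 13/400·(0.997100+0.983500+0.974500))/(1+13/400) = 4739/5000 ≈ 0.947800
step 5 [2.5y] bond c/2=9/200: DF=(446703/400000 − 9/200·(0.997100+0.983500+0.974500+0.947800))/(1+9/200) = 4503/5000 ≈ 0.900600
step 6 [3y] bond c/2=31/800: DF=(8831801/8000000 − 31/800·(0.997100+0.983500+0.974500+0.947800+0.900600))/(1+31/800) = 2209/2500 ≈ 0.883600
step 7 [3.5y] zero: DF = P = 8479/10000 ≈ 0.847900
step 8 [4y] bond c/2=7/400: DF=(3717927/4000000 − 7/400·(0.997100+0.983500+0.974500+0.947800+0.900600+0.883600+0.847900))/(1+7/400) = 8011/10000 ≈ 0.801100

1 1/2 9971/10000
2 1 1967/2000
3 3/2 1949/2000
4 2 4739/5000
5 5/2 4503/5000
6 3 2209/2500
7 7/2 8479/10000
8 4 8011/10000
s(2.5y) = (1/(4503/5000) − 1)/(5/2) = 994/22515 ≈ 4.4148%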